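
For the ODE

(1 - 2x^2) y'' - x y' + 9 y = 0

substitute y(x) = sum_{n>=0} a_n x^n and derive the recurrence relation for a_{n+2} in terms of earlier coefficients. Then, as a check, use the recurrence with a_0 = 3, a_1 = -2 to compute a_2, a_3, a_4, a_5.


Substitute y = sum_n a_n x^n.
(1 - 2 x^2) y'' contributes (n+2)(n+1) a_{n+2} - 2 n(n-1) a_n at x^n.
-x y'(x) contributes -n a_n at x^n.
9 y(x) contributes 9 a_n at x^n.
Matching x^n: (n+2)(n+1) a_{n+2} + (-2 n(n-1) - n + 9) a_n = 0.
Thus a_{n+2} = (2 n(n-1) + n - 9) / ((n+1)(n+2)) * a_n.

Check with a_0 = 3, a_1 = -2 (apply the recurrence for n = 0, 1, 2, 3): a_0 = 3, a_1 = -2, a_2 = -27/2, a_3 = 8/3, a_4 = 27/8, a_5 = 4/5.

a_(n+2) = (2 n(n-1) + n - 9) / ((n+1)(n+2)) * a_n; check: a_0 = 3, a_1 = -2, a_2 = -27/2, a_3 = 8/3, a_4 = 27/8, a_5 = 4/5


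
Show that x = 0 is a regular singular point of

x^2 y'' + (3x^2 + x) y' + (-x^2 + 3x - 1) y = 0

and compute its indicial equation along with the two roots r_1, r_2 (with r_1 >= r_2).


Divide by x^2 to reach normal form y'' + P_1(x) y' + P_2(x) y = 0 with P_1(x) = 3 + 1/x and P_2(x) = -1 + 3/x - 1/x^2.
x = 0 is a singular point because the y'-coefficient 3 + 1/x has a pole at x = 0 and the y-coefficient -1 + 3/x - 1/x^2 has a pole at x = 0.
It is a regular singular point because x P_1(x) = p(x) = 3x + 1 and x^2 P_2(x) = q(x) = -x^2 + 3x - 1 are polynomials, hence analytic at x = 0.
p(0) = 1,  q(0) = -1.
Indicial equation: r(r-1) + p(0) r + q(0) = 0, i.e. r^2 + (p(0) - 1) r + q(0) = 0, i.e. r^2 - 1 = 0.
Discriminant: (0)^2 - 4(-1) = 4, so r = (0 ± 2)/2.
Solving: r_1 = 1, r_2 = -1.

indicial: r^2 - 1 = 0; roots r_1 = 1, r_2 = -1


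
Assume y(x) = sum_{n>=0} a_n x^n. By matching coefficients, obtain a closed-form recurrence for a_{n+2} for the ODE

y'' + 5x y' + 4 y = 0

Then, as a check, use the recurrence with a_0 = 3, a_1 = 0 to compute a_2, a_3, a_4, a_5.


Substitute y = sum_n a_n x^n.
y''(x) has coefficient (n+2)(n+1) a_{n+2} at x^n;
5 x y'(x) has coefficient 5 n a_n at x^n (shift);
4 y(x) has coefficient 4 a_n at x^n.
Matching x^n: (n+2)(n+1) a_{n+2} + (5n + 4) a_n = 0.
Thus a_{n+2} = (-5n - 4) / ((n+1)(n+2)) * a_n.

Check with a_0 = 3, a_1 = 0 (apply the recurrence for n = 0, 1, 2, 3): a_0 = 3, a_1 = 0, a_2 = -6, a_3 = 0, a_4 = 7, a_5 = 0.

a_(n+2) = (-5n - 4) / ((n+1)(n+2)) * a_n; check: a_0 = 3, a_1 = 0, a_2 = -6, a_3 = 0, a_4 = 7, a_5 = 0


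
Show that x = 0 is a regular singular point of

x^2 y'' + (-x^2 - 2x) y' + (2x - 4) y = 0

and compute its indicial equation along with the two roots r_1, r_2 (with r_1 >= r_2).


Divide by x^2 to reach normal form y'' + P_1(x) y' + P_2(x) y = 0 with P_1(x) = -1 - 2/x and P_2(x) = 2/x - 4/x^2.
x = 0 is a singular point because the y'-coefficient -1 - 2/x has a pole at x = 0 and the y-coefficient 2/x - 4/x^2 has a pole at x = 0.
It is a regular singular point because x P_1(x) = p(x) = -x - 2 and x^2 P_2(x) = q(x) = 2x - 4 are polynomials, hence analytic at x = 0.
p(0) = -2,  q(0) = -4.
Indicial equation: r(r-1) + p(0) r + q(0) = 0, i.e. r^2 + (p(0) - 1) r + q(0) = 0, i.e. r^2 - 3 r - 4 = 0.
Discriminant: (-3)^2 - 4(-4) = 25, so r = (3 ± 5)/2.
Solving: r_1 = 4, r_2 = -1.

indicial: r^2 - 3 r - 4 = 0; roots r_1 = 4, r_2 = -1


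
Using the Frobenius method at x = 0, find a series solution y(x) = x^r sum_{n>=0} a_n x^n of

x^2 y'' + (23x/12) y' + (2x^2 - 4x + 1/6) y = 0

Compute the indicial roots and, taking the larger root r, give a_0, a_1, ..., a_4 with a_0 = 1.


Write in Frobenius form y'' + (p(x)/x) y' + (q(x)/x^2) y = 0:
  p(x) = 23/12,  q(x) = 2x^2 - 4x + 1/6.
Indicial equation: r(r-1) + (23/12) r + (1/6) = 0 -> roots r_1 = -1/4, r_2 = -2/3.
Take r = r_1 = -1/4. Let y(x) = x^r sum_{n>=0} a_n x^n with a_0 = 1.
Substitute y = x^r sum a_n x^n and match x^{r+n}. The recurrence is
  D(n) a_n - 4 a_{n-1} + 2 a_{n-2} = 0,  where D(n) = (r+n)(r+n-1) + (23/12)(r+n) + (1/6).
  a_n = [4 a_{n-1} - 2 a_{n-2}] / D(n).
Since the indicial polynomial factors as (r - r_1)(r - r_2), D(n) = (r_1 + n - r_1)(r_1 + n - r_2) = n(n + 5/12).
Evaluating step by step (a_0 = 1):
  n = 1: D(1) = 1(1 + 5/12) = 17/12; numerator = 4(1) = 4; a_1 = (4)/(17/12) = 48/17
  n = 2: D(2) = 2(2 + 5/12) = 29/6; numerator = 4(48/17) - 2(1) = 158/17; a_2 = (158/17)/(29/6) = 948/493
  n = 3: D(3) = 3(3 + 5/12) = 41/4; numerator = 4(948/493) - 2(48/17) = 1008/493; a_3 = (1008/493)/(41/4) = 4032/20213
  n = 4: D(4) = 4(4 + 5/12) = 53/3; numerator = 4(4032/20213) - 2(948/493) = -3624/1189; a_4 = (-3624/1189)/(53/3) = -10872/63017

r = -1/4; a_0 = 1; a_1 = 48/17; a_2 = 948/493; a_3 = 4032/20213; a_4 = -10872/63017


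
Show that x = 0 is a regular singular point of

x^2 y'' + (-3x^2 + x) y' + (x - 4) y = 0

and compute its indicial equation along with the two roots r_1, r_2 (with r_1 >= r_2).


Divide by x^2 to reach normal form y'' + P_1(x) y' + P_2(x) y = 0 with P_1(x) = -3 + 1/x and P_2(x) = 1/x - 4/x^2.
x = 0 is a singular point because the y'-coefficient -3 + 1/x has a pole at x = 0 and the y-coefficient 1/x - 4/x^2 has a pole at x = 0.
It is a regular singular point because x P_1(x) = p(x) = 1 - 3x and x^2 P_2(x) = q(x) = x - 4 are polynomials, hence analytic at x = 0.
p(0) = 1,  q(0) = -4.
Indicial equation: r(r-1) + p(0) r + q(0) = 0, i.e. r^2 + (p(0) - 1) r + q(0) = 0, i.e. r^2 - 4 = 0.
Discriminant: (0)^2 - 4(-4) = 16, so r = (0 ± 4)/2.
Solving: r_1 = 2, r_2 = -2.

indicial: r^2 - 4 = 0; roots r_1 = 2, r_2 = -2


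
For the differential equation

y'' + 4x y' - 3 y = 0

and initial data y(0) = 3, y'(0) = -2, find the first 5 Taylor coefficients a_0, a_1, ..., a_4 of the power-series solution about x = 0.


Ansatz: y(x) = sum_{n>=0} a_n x^n, so y'(x) = sum_{n>=1} n a_n x^(n-1) and y''(x) = sum_{n>=2} n(n-1) a_n x^(n-2).
Substitute into P(x) y'' + Q(x) y' + R(x) y = 0 with P(x) = 1, Q(x) = 4x, R(x) = -3, and match powers of x.
Initial conditions: a_0 = 3, a_1 = -2.
Setting the coefficient of each power of x to zero and solving order by order (substituting the coefficients already found):
  x^0: 2 a_2 - 3 a_0 = 0  ->  2 a_2 = 3 a_0 = 9  ->  a_2 = 9/2
  x^1: 6 a_3 + a_1 = 0  ->  6 a_3 = -a_1 = 2  ->  a_3 = 1/3
  x^2: 12 a_4 + 5 a_2 = 0  ->  12 a_4 = -5 a_2 = -45/2  ->  a_4 = -15/8
Truncated series: y(x) = 3 - 2 x + (9/2) x^2 + (1/3) x^3 - (15/8) x^4 + O(x^5).

a_0 = 3; a_1 = -2; a_2 = 9/2; a_3 = 1/3; a_4 = -15/8


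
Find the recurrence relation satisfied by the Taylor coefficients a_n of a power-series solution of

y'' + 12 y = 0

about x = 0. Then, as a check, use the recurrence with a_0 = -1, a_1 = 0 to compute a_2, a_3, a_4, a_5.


Substitute y = sum_n a_n x^n into y'' + (const) y = 0.
y''(x) = sum_{n>=0} (n+2)(n+1) a_{n+2} x^n.
The ODE becomes sum_n [(n+2)(n+1) a_{n+2} + 12 a_n] x^n = 0.
Setting each coefficient to zero gives the recurrence:
  (n+2)(n+1) a_{n+2} + 12 a_n = 0,
  a_{n+2} = -12 / ((n+1)(n+2)) a_n.

Check with a_0 = -1, a_1 = 0 (apply the recurrence for n = 0, 1, 2, 3): a_0 = -1, a_1 = 0, a_2 = 6, a_3 = 0, a_4 = -6, a_5 = 0.

a_{n+2} = -12/((n+1)(n+2)) * a_n; check: a_0 = -1, a_1 = 0, a_2 = 6, a_3 = 0, a_4 = -6, a_5 = 0


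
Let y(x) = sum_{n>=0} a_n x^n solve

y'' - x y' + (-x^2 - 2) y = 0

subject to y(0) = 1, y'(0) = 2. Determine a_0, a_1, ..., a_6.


Ansatz: y(x) = sum_{n>=0} a_n x^n, so y'(x) = sum_{n>=1} n a_n x^(n-1) and y''(x) = sum_{n>=2} n(n-1) a_n x^(n-2).
Substitute into P(x) y'' + Q(x) y' + R(x) y = 0 with P(x) = 1, Q(x) = -x, R(x) = -x^2 - 2, and match powers of x.
Initial conditions: a_0 = 1, a_1 = 2.
Setting the coefficient of each power of x to zero and solving order by order (substituting the coefficients already found):
  x^0: 2 a_2 - 2 a_0 = 0  ->  2 a_2 = 2 a_0 = 2  ->  a_2 = 1
  x^1: 6 a_3 - 3 a_1 = 0  ->  6 a_3 = 3 a_1 = 6  ->  a_3 = 1
  x^2: 12 a_4 - 4 a_2 - a_0 = 0  ->  12 a_4 = 4 a_2 + a_0 = 5  ->  a_4 = 5/12
  x^3: 20 a_5 - 5 a_3 - a_1 = 0  ->  20 a_5 = 5 a_3 + a_1 = 7  ->  a_5 = 7/20
  x^4: 30 a_6 - 6 a_4 - a_2 = 0  ->  30 a_6 = 6 a_4 + a_2 = 7/2  ->  a_6 = 7/60
Truncated series: y(x) = 1 + 2 x + x^2 + x^3 + (5/12) x^4 + (7/20) x^5 + (7/60) x^6 + O(x^7).

a_0 = 1; a_1 = 2; a_2 = 1; a_3 = 1; a_4 = 5/12; a_5 = 7/20; a_6 = 7/60


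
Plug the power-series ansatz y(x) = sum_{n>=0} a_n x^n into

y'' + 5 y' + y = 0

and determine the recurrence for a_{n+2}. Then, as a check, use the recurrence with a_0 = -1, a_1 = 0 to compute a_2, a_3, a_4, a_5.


Substitute y = sum_n a_n x^n.
y''(x) has coefficient (n+2)(n+1) a_{n+2} at x^n;
5 y'(x) has coefficient 5 (n+1) a_{n+1} at x^n;
y(x) has coefficient 1 a_n at x^n.
Matching x^n: (n+2)(n+1) a_{n+2} + 5 (n+1) a_{n+1} + 1 a_n = 0.
Thus a_{n+2} = [-5 (n+1) a_{n+1} - 1 a_n] / ((n+1)(n+2)).

Check with a_0 = -1, a_1 = 0 (apply the recurrence for n = 0, 1, 2, 3): a_0 = -1, a_1 = 0, a_2 = 1/2, a_3 = -5/6, a_4 = 1, a_5 = -23/24.

a_(n+2) = [-5 (n+1) a_(n+1) - 1 a_n] / ((n+1)(n+2)); check: a_0 = -1, a_1 = 0, a_2 = 1/2, a_3 = -5/6, a_4 = 1, a_5 = -23/24


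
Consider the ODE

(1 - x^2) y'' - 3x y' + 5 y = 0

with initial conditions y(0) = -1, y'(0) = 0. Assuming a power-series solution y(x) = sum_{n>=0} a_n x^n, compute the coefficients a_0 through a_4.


Ansatz: y(x) = sum_{n>=0} a_n x^n, so y'(x) = sum_{n>=1} n a_n x^(n-1) and y''(x) = sum_{n>=2} n(n-1) a_n x^(n-2).
Substitute into P(x) y'' + Q(x) y' + R(x) y = 0 with P(x) = 1 - x^2, Q(x) = -3x, R(x) = 5, and match powers of x.
Initial conditions: a_0 = -1, a_1 = 0.
Setting the coefficient of each power of x to zero and solving order by order (substituting the coefficients already found):
  x^0: 2 a_2 + 5 a_0 = 0  ->  2 a_2 = -5 a_0 = 5  ->  a_2 = 5/2
  x^1: 6 a_3 + 2 a_1 = 0  ->  6 a_3 = -2 a_1 = 0  ->  a_3 = 0
  x^2: 12 a_4 - 3 a_2 = 0  ->  12 a_4 = 3 a_2 = 15/2  ->  a_4 = 5/8
Truncated series: y(x) = -1 + (5/2) x^2 + (5/8) x^4 + O(x^5).

a_0 = -1; a_1 = 0; a_2 = 5/2; a_3 = 0; a_4 = 5/8


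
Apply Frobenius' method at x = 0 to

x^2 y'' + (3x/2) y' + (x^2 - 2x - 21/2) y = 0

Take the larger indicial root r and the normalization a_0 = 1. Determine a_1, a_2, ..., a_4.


Write in Frobenius form y'' + (p(x)/x) y' + (q(x)/x^2) y = 0:
  p(x) = 3/2,  q(x) = x^2 - 2x - 21/2.
Indicial equation: r(r-1) + (3/2) r + (-21/2) = 0 -> roots r_1 = 3, r_2 = -7/2.
Take r = r_1 = 3. Let y(x) = x^r sum_{n>=0} a_n x^n with a_0 = 1.
Substitute y = x^r sum a_n x^n and match x^{r+n}. The recurrence is
  D(n) a_n - 2 a_{n-1} + 1 a_{n-2} = 0,  where D(n) = (r+n)(r+n-1) + (3/2)(r+n) + (-21/2).
  a_n = [2 a_{n-1} - 1 a_{n-2}] / D(n).
Since the indicial polynomial factors as (r - r_1)(r - r_2), D(n) = (r_1 + n - r_1)(r_1 + n - r_2) = n(n + 13/2).
Evaluating step by step (a_0 = 1):
  n = 1: D(1) = 1(1 + 13/2) = 15/2; numerator = 2(1) = 2; a_1 = (2)/(15/2) = 4/15
  n = 2: D(2) = 2(2 + 13/2) = 17; numerator = 2(4/15) - 1(1) = -7/15; a_2 = (-7/15)/(17) = -7/255
  n = 3: D(3) = 3(3 + 13/2) = 57/2; numerator = 2(-7/255) - 1(4/15) = -82/255; a_3 = (-82/255)/(57/2) = -164/14535
  n = 4: D(4) = 4(4 + 13/2) = 42; numerator = 2(-164/14535) - 1(-7/255) = 71/14535; a_4 = (71/14535)/(42) = 71/610470

r = 3; a_0 = 1; a_1 = 4/15; a_2 = -7/255; a_3 = -164/14535; a_4 = 71/610470


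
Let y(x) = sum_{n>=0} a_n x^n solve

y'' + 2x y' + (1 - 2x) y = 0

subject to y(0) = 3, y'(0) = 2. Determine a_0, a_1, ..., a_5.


Ansatz: y(x) = sum_{n>=0} a_n x^n, so y'(x) = sum_{n>=1} n a_n x^(n-1) and y''(x) = sum_{n>=2} n(n-1) a_n x^(n-2).
Substitute into P(x) y'' + Q(x) y' + R(x) y = 0 with P(x) = 1, Q(x) = 2x, R(x) = 1 - 2x, and match powers of x.
Initial conditions: a_0 = 3, a_1 = 2.
Setting the coefficient of each power of x to zero and solving order by order (substituting the coefficients already found):
  x^0: 2 a_2 + a_0 = 0  ->  2 a_2 = -a_0 = -3  ->  a_2 = -3/2
  x^1: 6 a_3 + 3 a_1 - 2 a_0 = 0  ->  6 a_3 = -3 a_1 + 2 a_0 = 0  ->  a_3 = 0
  x^2: 12 a_4 + 5 a_2 - 2 a_1 = 0  ->  12 a_4 = -5 a_2 + 2 a_1 = 23/2  ->  a_4 = 23/24
  x^3: 20 a_5 + 7 a_3 - 2 a_2 = 0  ->  20 a_5 = -7 a_3 + 2 a_2 = -3  ->  a_5 = -3/20
Truncated series: y(x) = 3 + 2 x - (3/2) x^2 + (23/24) x^4 - (3/20) x^5 + O(x^6).

a_0 = 3; a_1 = 2; a_2 = -3/2; a_3 = 0; a_4 = 23/24; a_5 = -3/20


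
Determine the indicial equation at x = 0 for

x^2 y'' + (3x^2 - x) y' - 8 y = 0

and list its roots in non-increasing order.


Divide by x^2 to reach normal form y'' + P_1(x) y' + P_2(x) y = 0 with P_1(x) = 3 - 1/x and P_2(x) = -8/x^2.
x = 0 is a singular point because the y'-coefficient 3 - 1/x has a pole at x = 0 and the y-coefficient -8/x^2 has a pole at x = 0.
It is a regular singular point because x P_1(x) = p(x) = 3x - 1 and x^2 P_2(x) = q(x) = -8 are polynomials, hence analytic at x = 0.
p(0) = -1,  q(0) = -8.
Indicial equation: r(r-1) + p(0) r + q(0) = 0, i.e. r^2 + (p(0) - 1) r + q(0) = 0, i.e. r^2 - 2 r - 8 = 0.
Discriminant: (-2)^2 - 4(-8) = 36, so r = (2 ± 6)/2.
Solving: r_1 = 4, r_2 = -2.

indicial: r^2 - 2 r - 8 = 0; roots r_1 = 4, r_2 = -2


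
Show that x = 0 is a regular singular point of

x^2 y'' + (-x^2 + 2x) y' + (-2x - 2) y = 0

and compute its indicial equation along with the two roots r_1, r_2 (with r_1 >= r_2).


Divide by x^2 to reach normal form y'' + P_1(x) y' + P_2(x) y = 0 with P_1(x) = -1 + 2/x and P_2(x) = -2/x - 2/x^2.
x = 0 is a singular point because the y'-coefficient -1 + 2/x has a pole at x = 0 and the y-coefficient -2/x - 2/x^2 has a pole at x = 0.
It is a regular singular point because x P_1(x) = p(x) = 2 - x and x^2 P_2(x) = q(x) = -2x - 2 are polynomials, hence analytic at x = 0.
p(0) = 2,  q(0) = -2.
Indicial equation: r(r-1) + p(0) r + q(0) = 0, i.e. r^2 + (p(0) - 1) r + q(0) = 0, i.e. r^2 + 1 r - 2 = 0.
Discriminant: (1)^2 - 4(-2) = 9, so r = (-1 ± 3)/2.
Solving: r_1 = 1, r_2 = -2.

indicial: r^2 + 1 r - 2 = 0; roots r_1 = 1, r_2 = -2


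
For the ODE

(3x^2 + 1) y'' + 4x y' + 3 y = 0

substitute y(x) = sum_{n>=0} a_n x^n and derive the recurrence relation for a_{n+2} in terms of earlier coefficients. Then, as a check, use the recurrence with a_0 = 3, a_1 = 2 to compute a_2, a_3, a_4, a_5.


Substitute y = sum_n a_n x^n.
(1 + 3 x^2) y'' contributes (n+2)(n+1) a_{n+2} + 3 n(n-1) a_n at x^n.
4 x y'(x) contributes 4 n a_n at x^n.
3 y(x) contributes 3 a_n at x^n.
Matching x^n: (n+2)(n+1) a_{n+2} + (3 n(n-1) + 4 n + 3) a_n = 0.
Thus a_{n+2} = (-3 n(n-1) - 4 n - 3) / ((n+1)(n+2)) * a_n.

Check with a_0 = 3, a_1 = 2 (apply the recurrence for n = 0, 1, 2, 3): a_0 = 3, a_1 = 2, a_2 = -9/2, a_3 = -7/3, a_4 = 51/8, a_5 = 77/20.

a_(n+2) = (-3 n(n-1) - 4 n - 3) / ((n+1)(n+2)) * a_n; check: a_0 = 3, a_1 = 2, a_2 = -9/2, a_3 = -7/3, a_4 = 51/8, a_5 = 77/20


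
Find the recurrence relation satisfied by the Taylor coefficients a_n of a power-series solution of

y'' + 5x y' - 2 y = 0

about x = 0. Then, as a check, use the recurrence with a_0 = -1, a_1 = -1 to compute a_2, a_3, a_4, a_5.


Substitute y = sum_n a_n x^n.
y''(x) has coefficient (n+2)(n+1) a_{n+2} at x^n;
5 x y'(x) has coefficient 5 n a_n at x^n (shift);
-2 y(x) has coefficient -2 a_n at x^n.
Matching x^n: (n+2)(n+1) a_{n+2} + (5n - 2) a_n = 0.
Thus a_{n+2} = (-5n + 2) / ((n+1)(n+2)) * a_n.

Check with a_0 = -1, a_1 = -1 (apply the recurrence for n = 0, 1, 2, 3): a_0 = -1, a_1 = -1, a_2 = -1, a_3 = 1/2, a_4 = 2/3, a_5 = -13/40.

a_(n+2) = (-5n + 2) / ((n+1)(n+2)) * a_n; check: a_0 = -1, a_1 = -1, a_2 = -1, a_3 = 1/2, a_4 = 2/3, a_5 = -13/40


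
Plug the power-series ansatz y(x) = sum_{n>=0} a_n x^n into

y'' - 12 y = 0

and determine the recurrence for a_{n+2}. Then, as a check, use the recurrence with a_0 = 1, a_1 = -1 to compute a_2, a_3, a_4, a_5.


Substitute y = sum_n a_n x^n into y'' + (const) y = 0.
y''(x) = sum_{n>=0} (n+2)(n+1) a_{n+2} x^n.
The ODE becomes sum_n [(n+2)(n+1) a_{n+2} - 12 a_n] x^n = 0.
Setting each coefficient to zero gives the recurrence:
  (n+2)(n+1) a_{n+2} - 12 a_n = 0,
  a_{n+2} = 12 / ((n+1)(n+2)) a_n.

Check with a_0 = 1, a_1 = -1 (apply the recurrence for n = 0, 1, 2, 3): a_0 = 1, a_1 = -1, a_2 = 6, a_3 = -2, a_4 = 6, a_5 = -6/5.

a_{n+2} = 12/((n+1)(n+2)) * a_n; check: a_0 = 1, a_1 = -1, a_2 = 6, a_3 = -2, a_4 = 6, a_5 = -6/5


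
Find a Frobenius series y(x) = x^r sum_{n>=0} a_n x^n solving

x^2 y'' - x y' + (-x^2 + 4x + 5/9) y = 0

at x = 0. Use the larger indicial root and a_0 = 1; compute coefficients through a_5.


Write in Frobenius form y'' + (p(x)/x) y' + (q(x)/x^2) y = 0:
  p(x) = -1,  q(x) = -x^2 + 4x + 5/9.
Indicial equation: r(r-1) + (-1) r + (5/9) = 0 -> roots r_1 = 5/3, r_2 = 1/3.
Take r = r_1 = 5/3. Let y(x) = x^r sum_{n>=0} a_n x^n with a_0 = 1.
Substitute y = x^r sum a_n x^n and match x^{r+n}. The recurrence is
  D(n) a_n + 4 a_{n-1} - 1 a_{n-2} = 0,  where D(n) = (r+n)(r+n-1) + (-1)(r+n) + (5/9).
  a_n = [-4 a_{n-1} + 1 a_{n-2}] / D(n).
Since the indicial polynomial factors as (r - r_1)(r - r_2), D(n) = (r_1 + n - r_1)(r_1 + n - r_2) = n(n + 4/3).
Evaluating step by step (a_0 = 1):
  n = 1: D(1) = 1(1 + 4/3) = 7/3; numerator = -4(1) = -4; a_1 = (-4)/(7/3) = -12/7
  n = 2: D(2) = 2(2 + 4/3) = 20/3; numerator = -4(-12/7) + 1(1) = 55/7; a_2 = (55/7)/(20/3) = 33/28
  n = 3: D(3) = 3(3 + 4/3) = 13; numerator = -4(33/28) + 1(-12/7) = -45/7; a_3 = (-45/7)/(13) = -45/91
  n = 4: D(4) = 4(4 + 4/3) = 64/3; numerator = -4(-45/91) + 1(33/28) = 1149/364; a_4 = (1149/364)/(64/3) = 3447/23296
  n = 5: D(5) = 5(5 + 4/3) = 95/3; numerator = -4(3447/23296) + 1(-45/91) = -6327/5824; a_5 = (-6327/5824)/(95/3) = -999/29120

r = 5/3; a_0 = 1; a_1 = -12/7; a_2 = 33/28; a_3 = -45/91; a_4 = 3447/23296; a_5 = -999/29120


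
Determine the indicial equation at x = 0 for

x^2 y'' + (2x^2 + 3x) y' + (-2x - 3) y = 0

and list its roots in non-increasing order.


Divide by x^2 to reach normal form y'' + P_1(x) y' + P_2(x) y = 0 with P_1(x) = 2 + 3/x and P_2(x) = -2/x - 3/x^2.
x = 0 is a singular point because the y'-coefficient 2 + 3/x has a pole at x = 0 and the y-coefficient -2/x - 3/x^2 has a pole at x = 0.
It is a regular singular point because x P_1(x) = p(x) = 2x + 3 and x^2 P_2(x) = q(x) = -2x - 3 are polynomials, hence analytic at x = 0.
p(0) = 3,  q(0) = -3.
Indicial equation: r(r-1) + p(0) r + q(0) = 0, i.e. r^2 + (p(0) - 1) r + q(0) = 0, i.e. r^2 + 2 r - 3 = 0.
Discriminant: (2)^2 - 4(-3) = 16, so r = (-2 ± 4)/2.
Solving: r_1 = 1, r_2 = -3.

indicial: r^2 + 2 r - 3 = 0; roots r_1 = 1, r_2 = -3


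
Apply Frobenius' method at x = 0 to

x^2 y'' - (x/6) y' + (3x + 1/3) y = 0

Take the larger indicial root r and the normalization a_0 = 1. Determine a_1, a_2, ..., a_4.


Write in Frobenius form y'' + (p(x)/x) y' + (q(x)/x^2) y = 0:
  p(x) = -1/6,  q(x) = 3x + 1/3.
Indicial equation: r(r-1) + (-1/6) r + (1/3) = 0 -> roots r_1 = 2/3, r_2 = 1/2.
Take r = r_1 = 2/3. Let y(x) = x^r sum_{n>=0} a_n x^n with a_0 = 1.
Substitute y = x^r sum a_n x^n and match x^{r+n}. The recurrence is
  D(n) a_n + 3 a_{n-1} = 0,  where D(n) = (r+n)(r+n-1) + (-1/6)(r+n) + (1/3).
  a_n = -3 / D(n) * a_{n-1}.
Since the indicial polynomial factors as (r - r_1)(r - r_2), D(n) = (r_1 + n - r_1)(r_1 + n - r_2) = n(n + 1/6).
Evaluating step by step (a_0 = 1):
  n = 1: D(1) = 1(1 + 1/6) = 7/6; numerator = -3(1) = -3; a_1 = (-3)/(7/6) = -18/7
  n = 2: D(2) = 2(2 + 1/6) = 13/3; numerator = -3(-18/7) = 54/7; a_2 = (54/7)/(13/3) = 162/91
  n = 3: D(3) = 3(3 + 1/6) = 19/2; numerator = -3(162/91) = -486/91; a_3 = (-486/91)/(19/2) = -972/1729
  n = 4: D(4) = 4(4 + 1/6) = 50/3; numerator = -3(-972/1729) = 2916/1729; a_4 = (2916/1729)/(50/3) = 4374/43225

r = 2/3; a_0 = 1; a_1 = -18/7; a_2 = 162/91; a_3 = -972/1729; a_4 = 4374/43225


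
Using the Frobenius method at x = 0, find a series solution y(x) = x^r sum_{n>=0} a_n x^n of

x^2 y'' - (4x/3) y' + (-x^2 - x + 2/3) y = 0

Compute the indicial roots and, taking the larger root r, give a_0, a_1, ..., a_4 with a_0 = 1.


Write in Frobenius form y'' + (p(x)/x) y' + (q(x)/x^2) y = 0:
  p(x) = -4/3,  q(x) = -x^2 - x + 2/3.
Indicial equation: r(r-1) + (-4/3) r + (2/3) = 0 -> roots r_1 = 2, r_2 = 1/3.
Take r = r_1 = 2. Let y(x) = x^r sum_{n>=0} a_n x^n with a_0 = 1.
Substitute y = x^r sum a_n x^n and match x^{r+n}. The recurrence is
  D(n) a_n - 1 a_{n-1} - 1 a_{n-2} = 0,  where D(n) = (r+n)(r+n-1) + (-4/3)(r+n) + (2/3).
  a_n = [1 a_{n-1} + 1 a_{n-2}] / D(n).
Since the indicial polynomial factors as (r - r_1)(r - r_2), D(n) = (r_1 + n - r_1)(r_1 + n - r_2) = n(n + 5/3).
Evaluating step by step (a_0 = 1):
  n = 1: D(1) = 1(1 + 5/3) = 8/3; numerator = 1(1) = 1; a_1 = (1)/(8/3) = 3/8
  n = 2: D(2) = 2(2 + 5/3) = 22/3; numerator = 1(3/8) + 1(1) = 11/8; a_2 = (11/8)/(22/3) = 3/16
  n = 3: D(3) = 3(3 + 5/3) = 14; numerator = 1(3/16) + 1(3/8) = 9/16; a_3 = (9/16)/(14) = 9/224
  n = 4: D(4) = 4(4 + 5/3) = 68/3; numerator = 1(9/224) + 1(3/16) = 51/224; a_4 = (51/224)/(68/3) = 9/896

r = 2; a_0 = 1; a_1 = 3/8; a_2 = 3/16; a_3 = 9/224; a_4 = 9/896


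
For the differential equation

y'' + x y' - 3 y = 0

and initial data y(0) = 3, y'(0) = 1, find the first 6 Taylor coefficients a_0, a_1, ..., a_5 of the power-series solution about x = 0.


Ansatz: y(x) = sum_{n>=0} a_n x^n, so y'(x) = sum_{n>=1} n a_n x^(n-1) and y''(x) = sum_{n>=2} n(n-1) a_n x^(n-2).
Substitute into P(x) y'' + Q(x) y' + R(x) y = 0 with P(x) = 1, Q(x) = x, R(x) = -3, and match powers of x.
Initial conditions: a_0 = 3, a_1 = 1.
Setting the coefficient of each power of x to zero and solving order by order (substituting the coefficients already found):
  x^0: 2 a_2 - 3 a_0 = 0  ->  2 a_2 = 3 a_0 = 9  ->  a_2 = 9/2
  x^1: 6 a_3 - 2 a_1 = 0  ->  6 a_3 = 2 a_1 = 2  ->  a_3 = 1/3
  x^2: 12 a_4 - a_2 = 0  ->  12 a_4 = a_2 = 9/2  ->  a_4 = 3/8
  x^3: 20 a_5 = 0  ->  a_5 = 0
Truncated series: y(x) = 3 + x + (9/2) x^2 + (1/3) x^3 + (3/8) x^4 + O(x^6).

a_0 = 3; a_1 = 1; a_2 = 9/2; a_3 = 1/3; a_4 = 3/8; a_5 = 0


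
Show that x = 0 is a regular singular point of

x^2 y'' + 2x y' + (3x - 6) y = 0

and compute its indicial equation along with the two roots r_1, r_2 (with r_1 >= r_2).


Divide by x^2 to reach normal form y'' + P_1(x) y' + P_2(x) y = 0 with P_1(x) = 2/x and P_2(x) = 3/x - 6/x^2.
x = 0 is a singular point because the y'-coefficient 2/x has a pole at x = 0 and the y-coefficient 3/x - 6/x^2 has a pole at x = 0.
It is a regular singular point because x P_1(x) = p(x) = 2 and x^2 P_2(x) = q(x) = 3x - 6 are polynomials, hence analytic at x = 0.
p(0) = 2,  q(0) = -6.
Indicial equation: r(r-1) + p(0) r + q(0) = 0, i.e. r^2 + (p(0) - 1) r + q(0) = 0, i.e. r^2 + 1 r - 6 = 0.
Discriminant: (1)^2 - 4(-6) = 25, so r = (-1 ± 5)/2.
Solving: r_1 = 2, r_2 = -3.

indicial: r^2 + 1 r - 6 = 0; roots r_1 = 2, r_2 = -3


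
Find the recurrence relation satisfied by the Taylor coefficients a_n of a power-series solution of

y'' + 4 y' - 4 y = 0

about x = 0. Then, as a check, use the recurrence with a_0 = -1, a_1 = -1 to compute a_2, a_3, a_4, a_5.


Substitute y = sum_n a_n x^n.
y''(x) has coefficient (n+2)(n+1) a_{n+2} at x^n;
4 y'(x) has coefficient 4 (n+1) a_{n+1} at x^n;
-4 y(x) has coefficient -4 a_n at x^n.
Matching x^n: (n+2)(n+1) a_{n+2} + 4 (n+1) a_{n+1} - 4 a_n = 0.
Thus a_{n+2} = [-4 (n+1) a_{n+1} + 4 a_n] / ((n+1)(n+2)).

Check with a_0 = -1, a_1 = -1 (apply the recurrence for n = 0, 1, 2, 3): a_0 = -1, a_1 = -1, a_2 = 0, a_3 = -2/3, a_4 = 2/3, a_5 = -2/3.

a_(n+2) = [-4 (n+1) a_(n+1) + 4 a_n] / ((n+1)(n+2)); check: a_0 = -1, a_1 = -1, a_2 = 0, a_3 = -2/3, a_4 = 2/3, a_5 = -2/3


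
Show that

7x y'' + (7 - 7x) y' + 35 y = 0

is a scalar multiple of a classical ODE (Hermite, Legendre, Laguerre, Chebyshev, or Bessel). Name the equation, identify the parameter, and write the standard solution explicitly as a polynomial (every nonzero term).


All three coefficients share the factor 7; dividing through by 7 gives  x y'' + (1 - x) y' + 5 y = 0.
This matches the Laguerre equation x y'' + (1 - x) y' + n y = 0 with n = 5; the polynomial solution is L_5(x).
With y = sum_k a_k x^k, matching x^k gives (k+1)k a_{k+1} + (k+1) a_{k+1} - k a_k + n a_k = 0, i.e. (k+1)^2 a_{k+1} = (k - n) a_k = (k - 5) a_k. The right side vanishes at k = 5, so the series terminates at degree 5.
Standard normalization L_n(0) = 1 gives a_0 = 1. Work upward with a_{k+1} = (k - 5) a_k / (k+1)^2:
  a_1 = (0 - 5)(1) / 1^2 = -5/1 = -5
  a_2 = (1 - 5)(-5) / 2^2 = 20/4 = 5
  a_3 = (2 - 5)(5) / 3^2 = -15/9 = -5/3
  a_4 = (3 - 5)(-5/3) / 4^2 = (10/3)/16 = 5/24
  a_5 = (4 - 5)(5/24) / 5^2 = (-5/24)/25 = -1/120
Hence L_5(x) = -x^5/120 + 5 x^4/24 - 5 x^3/3 + 5 x^2 - 5 x + 1.

L_5(x); series = -x^5/120 + 5 x^4/24 - 5 x^3/3 + 5 x^2 - 5 x + 1


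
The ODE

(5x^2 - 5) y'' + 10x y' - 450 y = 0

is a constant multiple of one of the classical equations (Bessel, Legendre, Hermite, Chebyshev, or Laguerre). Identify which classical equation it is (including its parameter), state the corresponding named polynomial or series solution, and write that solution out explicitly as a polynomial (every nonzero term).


All three coefficients share the factor -5; dividing through by -5 gives  (1 - x^2) y'' - 2x y' + 90 y = 0.
This matches the Legendre equation (1 - x^2) y'' - 2x y' + n(n+1) y = 0 (note the -2x y' term) with n(n+1) = 90, so n = 9; the polynomial solution is P_9(x).
With y = sum_k a_k x^k, matching x^k gives (k+2)(k+1) a_{k+2} = [k(k+1) - n(n+1)] a_k = (k - 9)(k + 10) a_k. The right side vanishes at k = 9, so the series with the parity of 9 terminates at degree 9.
Standard normalization (P_n(1) = 1): leading coefficient (2n)!/(2^n (n!)^2) = 6402373705728000/(512*131681894400) = 12155/128, so a_9 = 12155/128. Work downward with a_k = (k+1)(k+2) a_{k+2} / ((k - 9)(k + 10)):
  a_7 = (8)(9)(12155/128) / ((7 - 9)(7 + 10)) = (109395/16)/(-34) = -6435/32
  a_5 = (6)(7)(-6435/32) / ((5 - 9)(5 + 10)) = (-135135/16)/(-60) = 9009/64
  a_3 = (4)(5)(9009/64) / ((3 - 9)(3 + 10)) = (45045/16)/(-78) = -1155/32
  a_1 = (2)(3)(-1155/32) / ((1 - 9)(1 + 10)) = (-3465/16)/(-88) = 315/128
Hence P_9(x) = 12155 x^9/128 - 6435 x^7/32 + 9009 x^5/64 - 1155 x^3/32 + 315 x/128.

P_9(x); series = 12155 x^9/128 - 6435 x^7/32 + 9009 x^5/64 - 1155 x^3/32 + 315 x/128


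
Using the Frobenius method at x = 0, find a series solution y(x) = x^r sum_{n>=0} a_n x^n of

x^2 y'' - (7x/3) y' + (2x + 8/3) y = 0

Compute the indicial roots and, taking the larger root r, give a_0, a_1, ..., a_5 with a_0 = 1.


Write in Frobenius form y'' + (p(x)/x) y' + (q(x)/x^2) y = 0:
  p(x) = -7/3,  q(x) = 2x + 8/3.
Indicial equation: r(r-1) + (-7/3) r + (8/3) = 0 -> roots r_1 = 2, r_2 = 4/3.
Take r = r_1 = 2. Let y(x) = x^r sum_{n>=0} a_n x^n with a_0 = 1.
Substitute y = x^r sum a_n x^n and match x^{r+n}. The recurrence is
  D(n) a_n + 2 a_{n-1} = 0,  where D(n) = (r+n)(r+n-1) + (-7/3)(r+n) + (8/3).
  a_n = -2 / D(n) * a_{n-1}.
Since the indicial polynomial factors as (r - r_1)(r - r_2), D(n) = (r_1 + n - r_1)(r_1 + n - r_2) = n(n + 2/3).
Evaluating step by step (a_0 = 1):
  n = 1: D(1) = 1(1 + 2/3) = 5/3; numerator = -2(1) = -2; a_1 = (-2)/(5/3) = -6/5
  n = 2: D(2) = 2(2 + 2/3) = 16/3; numerator = -2(-6/5) = 12/5; a_2 = (12/5)/(16/3) = 9/20
  n = 3: D(3) = 3(3 + 2/3) = 11; numerator = -2(9/20) = -9/10; a_3 = (-9/10)/(11) = -9/110
  n = 4: D(4) = 4(4 + 2/3) = 56/3; numerator = -2(-9/110) = 9/55; a_4 = (9/55)/(56/3) = 27/3080
  n = 5: D(5) = 5(5 + 2/3) = 85/3; numerator = -2(27/3080) = -27/1540; a_5 = (-27/1540)/(85/3) = -81/130900

r = 2; a_0 = 1; a_1 = -6/5; a_2 = 9/20; a_3 = -9/110; a_4 = 27/3080; a_5 = -81/130900


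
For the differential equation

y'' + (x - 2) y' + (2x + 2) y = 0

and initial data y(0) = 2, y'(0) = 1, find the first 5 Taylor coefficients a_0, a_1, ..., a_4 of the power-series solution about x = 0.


Ansatz: y(x) = sum_{n>=0} a_n x^n, so y'(x) = sum_{n>=1} n a_n x^(n-1) and y''(x) = sum_{n>=2} n(n-1) a_n x^(n-2).
Substitute into P(x) y'' + Q(x) y' + R(x) y = 0 with P(x) = 1, Q(x) = x - 2, R(x) = 2x + 2, and match powers of x.
Initial conditions: a_0 = 2, a_1 = 1.
Setting the coefficient of each power of x to zero and solving order by order (substituting the coefficients already found):
  x^0: 2 a_2 - 2 a_1 + 2 a_0 = 0  ->  2 a_2 = 2 a_1 - 2 a_0 = -2  ->  a_2 = -1
  x^1: 6 a_3 - 4 a_2 + 3 a_1 + 2 a_0 = 0  ->  6 a_3 = 4 a_2 - 3 a_1 - 2 a_0 = -11  ->  a_3 = -11/6
  x^2: 12 a_4 - 6 a_3 + 4 a_2 + 2 a_1 = 0  ->  12 a_4 = 6 a_3 - 4 a_2 - 2 a_1 = -9  ->  a_4 = -3/4
Truncated series: y(x) = 2 + x - x^2 - (11/6) x^3 - (3/4) x^4 + O(x^5).

a_0 = 2; a_1 = 1; a_2 = -1; a_3 = -11/6; a_4 = -3/4


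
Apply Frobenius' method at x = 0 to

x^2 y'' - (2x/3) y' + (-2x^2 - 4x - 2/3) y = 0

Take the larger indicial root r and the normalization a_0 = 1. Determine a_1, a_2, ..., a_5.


Write in Frobenius form y'' + (p(x)/x) y' + (q(x)/x^2) y = 0:
  p(x) = -2/3,  q(x) = -2x^2 - 4x - 2/3.
Indicial equation: r(r-1) + (-2/3) r + (-2/3) = 0 -> roots r_1 = 2, r_2 = -1/3.
Take r = r_1 = 2. Let y(x) = x^r sum_{n>=0} a_n x^n with a_0 = 1.
Substitute y = x^r sum a_n x^n and match x^{r+n}. The recurrence is
  D(n) a_n - 4 a_{n-1} - 2 a_{n-2} = 0,  where D(n) = (r+n)(r+n-1) + (-2/3)(r+n) + (-2/3).
  a_n = [4 a_{n-1} + 2 a_{n-2}] / D(n).
Since the indicial polynomial factors as (r - r_1)(r - r_2), D(n) = (r_1 + n - r_1)(r_1 + n - r_2) = n(n + 7/3).
Evaluating step by step (a_0 = 1):
  n = 1: D(1) = 1(1 + 7/3) = 10/3; numerator = 4(1) = 4; a_1 = (4)/(10/3) = 6/5
  n = 2: D(2) = 2(2 + 7/3) = 26/3; numerator = 4(6/5) + 2(1) = 34/5; a_2 = (34/5)/(26/3) = 51/65
  n = 3: D(3) = 3(3 + 7/3) = 16; numerator = 4(51/65) + 2(6/5) = 72/13; a_3 = (72/13)/(16) = 9/26
  n = 4: D(4) = 4(4 + 7/3) = 76/3; numerator = 4(9/26) + 2(51/65) = 192/65; a_4 = (192/65)/(76/3) = 144/1235
  n = 5: D(5) = 5(5 + 7/3) = 110/3; numerator = 4(144/1235) + 2(9/26) = 1431/1235; a_5 = (1431/1235)/(110/3) = 4293/135850

r = 2; a_0 = 1; a_1 = 6/5; a_2 = 51/65; a_3 = 9/26; a_4 = 144/1235; a_5 = 4293/135850


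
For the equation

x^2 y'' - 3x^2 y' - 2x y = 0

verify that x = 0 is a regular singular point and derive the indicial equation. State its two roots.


Divide by x^2 to reach normal form y'' + P_1(x) y' + P_2(x) y = 0 with P_1(x) = -3 and P_2(x) = -2/x.
x = 0 is a singular point because the y-coefficient -2/x has a pole at x = 0.
It is a regular singular point because x P_1(x) = p(x) = -3x and x^2 P_2(x) = q(x) = -2x are polynomials, hence analytic at x = 0.
p(0) = 0,  q(0) = 0.
Indicial equation: r(r-1) + p(0) r + q(0) = 0, i.e. r^2 + (p(0) - 1) r + q(0) = 0, i.e. r^2 - 1 r = 0.
Discriminant: (-1)^2 - 4(0) = 1, so r = (1 ± 1)/2.
Solving: r_1 = 1, r_2 = 0.

indicial: r^2 - 1 r = 0; roots r_1 = 1, r_2 = 0


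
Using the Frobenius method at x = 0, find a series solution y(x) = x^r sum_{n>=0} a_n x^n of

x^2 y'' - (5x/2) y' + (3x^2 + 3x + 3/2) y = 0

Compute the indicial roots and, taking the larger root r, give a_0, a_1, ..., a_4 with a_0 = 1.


Write in Frobenius form y'' + (p(x)/x) y' + (q(x)/x^2) y = 0:
  p(x) = -5/2,  q(x) = 3x^2 + 3x + 3/2.
Indicial equation: r(r-1) + (-5/2) r + (3/2) = 0 -> roots r_1 = 3, r_2 = 1/2.
Take r = r_1 = 3. Let y(x) = x^r sum_{n>=0} a_n x^n with a_0 = 1.
Substitute y = x^r sum a_n x^n and match x^{r+n}. The recurrence is
  D(n) a_n + 3 a_{n-1} + 3 a_{n-2} = 0,  where D(n) = (r+n)(r+n-1) + (-5/2)(r+n) + (3/2).
  a_n = [-3 a_{n-1} - 3 a_{n-2}] / D(n).
Since the indicial polynomial factors as (r - r_1)(r - r_2), D(n) = (r_1 + n - r_1)(r_1 + n - r_2) = n(n + 5/2).
Evaluating step by step (a_0 = 1):
  n = 1: D(1) = 1(1 + 5/2) = 7/2; numerator = -3(1) = -3; a_1 = (-3)/(7/2) = -6/7
  n = 2: D(2) = 2(2 + 5/2) = 9; numerator = -3(-6/7) - 3(1) = -3/7; a_2 = (-3/7)/(9) = -1/21
  n = 3: D(3) = 3(3 + 5/2) = 33/2; numerator = -3(-1/21) - 3(-6/7) = 19/7; a_3 = (19/7)/(33/2) = 38/231
  n = 4: D(4) = 4(4 + 5/2) = 26; numerator = -3(38/231) - 3(-1/21) = -27/77; a_4 = (-27/77)/(26) = -27/2002

r = 3; a_0 = 1; a_1 = -6/7; a_2 = -1/21; a_3 = 38/231; a_4 = -27/2002


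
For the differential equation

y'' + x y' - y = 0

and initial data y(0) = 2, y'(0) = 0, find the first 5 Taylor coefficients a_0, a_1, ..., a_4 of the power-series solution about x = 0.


Ansatz: y(x) = sum_{n>=0} a_n x^n, so y'(x) = sum_{n>=1} n a_n x^(n-1) and y''(x) = sum_{n>=2} n(n-1) a_n x^(n-2).
Substitute into P(x) y'' + Q(x) y' + R(x) y = 0 with P(x) = 1, Q(x) = x, R(x) = -1, and match powers of x.
Initial conditions: a_0 = 2, a_1 = 0.
Setting the coefficient of each power of x to zero and solving order by order (substituting the coefficients already found):
  x^0: 2 a_2 - a_0 = 0  ->  2 a_2 = a_0 = 2  ->  a_2 = 1
  x^1: 6 a_3 = 0  ->  a_3 = 0
  x^2: 12 a_4 + a_2 = 0  ->  12 a_4 = -a_2 = -1  ->  a_4 = -1/12
Truncated series: y(x) = 2 + x^2 - (1/12) x^4 + O(x^5).

a_0 = 2; a_1 = 0; a_2 = 1; a_3 = 0; a_4 = -1/12


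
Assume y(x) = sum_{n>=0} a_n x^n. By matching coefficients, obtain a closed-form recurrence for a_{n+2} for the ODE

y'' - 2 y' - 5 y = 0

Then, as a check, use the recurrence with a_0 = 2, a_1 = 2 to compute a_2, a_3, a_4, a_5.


Substitute y = sum_n a_n x^n.
y''(x) has coefficient (n+2)(n+1) a_{n+2} at x^n;
-2 y'(x) has coefficient -2 (n+1) a_{n+1} at x^n;
-5 y(x) has coefficient -5 a_n at x^n.
Matching x^n: (n+2)(n+1) a_{n+2} - 2 (n+1) a_{n+1} - 5 a_n = 0.
Thus a_{n+2} = [2 (n+1) a_{n+1} + 5 a_n] / ((n+1)(n+2)).

Check with a_0 = 2, a_1 = 2 (apply the recurrence for n = 0, 1, 2, 3): a_0 = 2, a_1 = 2, a_2 = 7, a_3 = 19/3, a_4 = 73/12, a_5 = 241/60.

a_(n+2) = [2 (n+1) a_(n+1) + 5 a_n] / ((n+1)(n+2)); check: a_0 = 2, a_1 = 2, a_2 = 7, a_3 = 19/3, a_4 = 73/12, a_5 = 241/60


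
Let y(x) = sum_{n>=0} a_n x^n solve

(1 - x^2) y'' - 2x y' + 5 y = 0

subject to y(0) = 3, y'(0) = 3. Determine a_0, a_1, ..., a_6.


Ansatz: y(x) = sum_{n>=0} a_n x^n, so y'(x) = sum_{n>=1} n a_n x^(n-1) and y''(x) = sum_{n>=2} n(n-1) a_n x^(n-2).
Substitute into P(x) y'' + Q(x) y' + R(x) y = 0 with P(x) = 1 - x^2, Q(x) = -2x, R(x) = 5, and match powers of x.
Initial conditions: a_0 = 3, a_1 = 3.
Setting the coefficient of each power of x to zero and solving order by order (substituting the coefficients already found):
  x^0: 2 a_2 + 5 a_0 = 0  ->  2 a_2 = -5 a_0 = -15  ->  a_2 = -15/2
  x^1: 6 a_3 + 3 a_1 = 0  ->  6 a_3 = -3 a_1 = -9  ->  a_3 = -3/2
  x^2: 12 a_4 - a_2 = 0  ->  12 a_4 = a_2 = -15/2  ->  a_4 = -5/8
  x^3: 20 a_5 - 7 a_3 = 0  ->  20 a_5 = 7 a_3 = -21/2  ->  a_5 = -21/40
  x^4: 30 a_6 - 15 a_4 = 0  ->  30 a_6 = 15 a_4 = -75/8  ->  a_6 = -5/16
Truncated series: y(x) = 3 + 3 x - (15/2) x^2 - (3/2) x^3 - (5/8) x^4 - (21/40) x^5 - (5/16) x^6 + O(x^7).

a_0 = 3; a_1 = 3; a_2 = -15/2; a_3 = -3/2; a_4 = -5/8; a_5 = -21/40; a_6 = -5/16


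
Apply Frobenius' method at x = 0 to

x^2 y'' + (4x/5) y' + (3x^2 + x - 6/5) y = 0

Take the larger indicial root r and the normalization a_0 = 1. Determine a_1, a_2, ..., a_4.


Write in Frobenius form y'' + (p(x)/x) y' + (q(x)/x^2) y = 0:
  p(x) = 4/5,  q(x) = 3x^2 + x - 6/5.
Indicial equation: r(r-1) + (4/5) r + (-6/5) = 0 -> roots r_1 = 6/5, r_2 = -1.
Take r = r_1 = 6/5. Let y(x) = x^r sum_{n>=0} a_n x^n with a_0 = 1.
Substitute y = x^r sum a_n x^n and match x^{r+n}. The recurrence is
  D(n) a_n + 1 a_{n-1} + 3 a_{n-2} = 0,  where D(n) = (r+n)(r+n-1) + (4/5)(r+n) + (-6/5).
  a_n = [-1 a_{n-1} - 3 a_{n-2}] / D(n).
Since the indicial polynomial factors as (r - r_1)(r - r_2), D(n) = (r_1 + n - r_1)(r_1 + n - r_2) = n(n + 11/5).
Evaluating step by step (a_0 = 1):
  n = 1: D(1) = 1(1 + 11/5) = 16/5; numerator = -1(1) = -1; a_1 = (-1)/(16/5) = -5/16
  n = 2: D(2) = 2(2 + 11/5) = 42/5; numerator = -1(-5/16) - 3(1) = -43/16; a_2 = (-43/16)/(42/5) = -215/672
  n = 3: D(3) = 3(3 + 11/5) = 78/5; numerator = -1(-215/672) - 3(-5/16) = 845/672; a_3 = (845/672)/(78/5) = 325/4032
  n = 4: D(4) = 4(4 + 11/5) = 124/5; numerator = -1(325/4032) - 3(-215/672) = 3545/4032; a_4 = (3545/4032)/(124/5) = 17725/499968

r = 6/5; a_0 = 1; a_1 = -5/16; a_2 = -215/672; a_3 = 325/4032; a_4 = 17725/499968


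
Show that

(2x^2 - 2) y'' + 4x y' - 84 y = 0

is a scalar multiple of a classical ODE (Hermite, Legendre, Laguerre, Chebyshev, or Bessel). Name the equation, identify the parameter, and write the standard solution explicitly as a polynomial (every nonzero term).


All three coefficients share the factor -2; dividing through by -2 gives  (1 - x^2) y'' - 2x y' + 42 y = 0.
This matches the Legendre equation (1 - x^2) y'' - 2x y' + n(n+1) y = 0 (note the -2x y' term) with n(n+1) = 42, so n = 6; the polynomial solution is P_6(x).
With y = sum_k a_k x^k, matching x^k gives (k+2)(k+1) a_{k+2} = [k(k+1) - n(n+1)] a_k = (k - 6)(k + 7) a_k. The right side vanishes at k = 6, so the series with the parity of 6 terminates at degree 6.
Standard normalization (P_n(1) = 1): leading coefficient (2n)!/(2^n (n!)^2) = 479001600/(64*518400) = 231/16, so a_6 = 231/16. Work downward with a_k = (k+1)(k+2) a_{k+2} / ((k - 6)(k + 7)):
  a_4 = (5)(6)(231/16) / ((4 - 6)(4 + 7)) = (3465/8)/(-22) = -315/16
  a_2 = (3)(4)(-315/16) / ((2 - 6)(2 + 7)) = (-945/4)/(-36) = 105/16
  a_0 = (1)(2)(105/16) / ((0 - 6)(0 + 7)) = (105/8)/(-42) = -5/16
Hence P_6(x) = 231 x^6/16 - 315 x^4/16 + 105 x^2/16 - 5/16.

P_6(x); series = 231 x^6/16 - 315 x^4/16 + 105 x^2/16 - 5/16


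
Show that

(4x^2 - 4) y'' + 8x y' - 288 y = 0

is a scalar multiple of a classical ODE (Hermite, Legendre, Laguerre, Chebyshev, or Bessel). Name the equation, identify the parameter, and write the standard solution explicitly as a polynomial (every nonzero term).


All three coefficients share the factor -4; dividing through by -4 gives  (1 - x^2) y'' - 2x y' + 72 y = 0.
This matches the Legendre equation (1 - x^2) y'' - 2x y' + n(n+1) y = 0 (note the -2x y' term) with n(n+1) = 72, so n = 8; the polynomial solution is P_8(x).
With y = sum_k a_k x^k, matching x^k gives (k+2)(k+1) a_{k+2} = [k(k+1) - n(n+1)] a_k = (k - 8)(k + 9) a_k. The right side vanishes at k = 8, so the series with the parity of 8 terminates at degree 8.
Standard normalization (P_n(1) = 1): leading coefficient (2n)!/(2^n (n!)^2) = 20922789888000/(256*1625702400) = 6435/128, so a_8 = 6435/128. Work downward with a_k = (k+1)(k+2) a_{k+2} / ((k - 8)(k + 9)):
  a_6 = (7)(8)(6435/128) / ((6 - 8)(6 + 9)) = (45045/16)/(-30) = -3003/32
  a_4 = (5)(6)(-3003/32) / ((4 - 8)(4 + 9)) = (-45045/16)/(-52) = 3465/64
  a_2 = (3)(4)(3465/64) / ((2 - 8)(2 + 9)) = (10395/16)/(-66) = -315/32
  a_0 = (1)(2)(-315/32) / ((0 - 8)(0 + 9)) = (-315/16)/(-72) = 35/128
Hence P_8(x) = 6435 x^8/128 - 3003 x^6/32 + 3465 x^4/64 - 315 x^2/32 + 35/128.

P_8(x); series = 6435 x^8/128 - 3003 x^6/32 + 3465 x^4/64 - 315 x^2/32 + 35/128


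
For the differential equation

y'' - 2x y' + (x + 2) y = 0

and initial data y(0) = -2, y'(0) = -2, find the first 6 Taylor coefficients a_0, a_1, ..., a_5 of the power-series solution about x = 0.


Ansatz: y(x) = sum_{n>=0} a_n x^n, so y'(x) = sum_{n>=1} n a_n x^(n-1) and y''(x) = sum_{n>=2} n(n-1) a_n x^(n-2).
Substitute into P(x) y'' + Q(x) y' + R(x) y = 0 with P(x) = 1, Q(x) = -2x, R(x) = x + 2, and match powers of x.
Initial conditions: a_0 = -2, a_1 = -2.
Setting the coefficient of each power of x to zero and solving order by order (substituting the coefficients already found):
  x^0: 2 a_2 + 2 a_0 = 0  ->  2 a_2 = -2 a_0 = 4  ->  a_2 = 2
  x^1: 6 a_3 + a_0 = 0  ->  6 a_3 = -a_0 = 2  ->  a_3 = 1/3
  x^2: 12 a_4 - 2 a_2 + a_1 = 0  ->  12 a_4 = 2 a_2 - a_1 = 6  ->  a_4 = 1/2
  x^3: 20 a_5 - 4 a_3 + a_2 = 0  ->  20 a_5 = 4 a_3 - a_2 = -2/3  ->  a_5 = -1/30
Truncated series: y(x) = -2 - 2 x + 2 x^2 + (1/3) x^3 + (1/2) x^4 - (1/30) x^5 + O(x^6).

a_0 = -2; a_1 = -2; a_2 = 2; a_3 = 1/3; a_4 = 1/2; a_5 = -1/30


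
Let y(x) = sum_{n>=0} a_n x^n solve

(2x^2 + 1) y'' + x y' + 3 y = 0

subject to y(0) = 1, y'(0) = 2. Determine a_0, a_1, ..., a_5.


Ansatz: y(x) = sum_{n>=0} a_n x^n, so y'(x) = sum_{n>=1} n a_n x^(n-1) and y''(x) = sum_{n>=2} n(n-1) a_n x^(n-2).
Substitute into P(x) y'' + Q(x) y' + R(x) y = 0 with P(x) = 2x^2 + 1, Q(x) = x, R(x) = 3, and match powers of x.
Initial conditions: a_0 = 1, a_1 = 2.
Setting the coefficient of each power of x to zero and solving order by order (substituting the coefficients already found):
  x^0: 2 a_2 + 3 a_0 = 0  ->  2 a_2 = -3 a_0 = -3  ->  a_2 = -3/2
  x^1: 6 a_3 + 4 a_1 = 0  ->  6 a_3 = -4 a_1 = -8  ->  a_3 = -4/3
  x^2: 12 a_4 + 9 a_2 = 0  ->  12 a_4 = -9 a_2 = 27/2  ->  a_4 = 9/8
  x^3: 20 a_5 + 18 a_3 = 0  ->  20 a_5 = -18 a_3 = 24  ->  a_5 = 6/5
Truncated series: y(x) = 1 + 2 x - (3/2) x^2 - (4/3) x^3 + (9/8) x^4 + (6/5) x^5 + O(x^6).

a_0 = 1; a_1 = 2; a_2 = -3/2; a_3 = -4/3; a_4 = 9/8; a_5 = 6/5


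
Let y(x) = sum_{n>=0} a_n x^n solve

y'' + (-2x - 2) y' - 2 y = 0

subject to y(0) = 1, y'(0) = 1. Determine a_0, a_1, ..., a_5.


Ansatz: y(x) = sum_{n>=0} a_n x^n, so y'(x) = sum_{n>=1} n a_n x^(n-1) and y''(x) = sum_{n>=2} n(n-1) a_n x^(n-2).
Substitute into P(x) y'' + Q(x) y' + R(x) y = 0 with P(x) = 1, Q(x) = -2x - 2, R(x) = -2, and match powers of x.
Initial conditions: a_0 = 1, a_1 = 1.
Setting the coefficient of each power of x to zero and solving order by order (substituting the coefficients already found):
  x^0: 2 a_2 - 2 a_1 - 2 a_0 = 0  ->  2 a_2 = 2 a_1 + 2 a_0 = 4  ->  a_2 = 2
  x^1: 6 a_3 - 4 a_2 - 4 a_1 = 0  ->  6 a_3 = 4 a_2 + 4 a_1 = 12  ->  a_3 = 2
  x^2: 12 a_4 - 6 a_3 - 6 a_2 = 0  ->  12 a_4 = 6 a_3 + 6 a_2 = 24  ->  a_4 = 2
  x^3: 20 a_5 - 8 a_4 - 8 a_3 = 0  ->  20 a_5 = 8 a_4 + 8 a_3 = 32  ->  a_5 = 8/5
Truncated series: y(x) = 1 + x + 2 x^2 + 2 x^3 + 2 x^4 + (8/5) x^5 + O(x^6).

a_0 = 1; a_1 = 1; a_2 = 2; a_3 = 2; a_4 = 2; a_5 = 8/5
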